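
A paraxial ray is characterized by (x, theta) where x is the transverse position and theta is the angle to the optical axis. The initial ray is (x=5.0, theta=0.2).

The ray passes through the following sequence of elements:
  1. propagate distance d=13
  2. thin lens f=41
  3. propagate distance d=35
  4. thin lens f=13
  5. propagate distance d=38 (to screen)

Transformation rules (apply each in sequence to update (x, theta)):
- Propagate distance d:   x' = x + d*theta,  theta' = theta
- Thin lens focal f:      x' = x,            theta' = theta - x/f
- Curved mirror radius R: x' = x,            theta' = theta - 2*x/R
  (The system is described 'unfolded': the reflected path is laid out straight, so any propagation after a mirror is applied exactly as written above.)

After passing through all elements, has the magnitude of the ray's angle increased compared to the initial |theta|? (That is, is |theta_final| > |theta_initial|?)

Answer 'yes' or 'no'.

Answer: yes

Derivation:
Initial: x=5.0000 theta=0.2000
After 1 (propagate distance d=13): x=7.6000 theta=0.2000
After 2 (thin lens f=41): x=7.6000 theta=3/205 (≈0.0146)
After 3 (propagate distance d=35): x=1663/205 (≈8.1122) theta=3/205 (≈0.0146)
After 4 (thin lens f=13): x=1663/205 (≈8.1122) theta=-1624/2665 (≈-0.6094)
After 5 (propagate distance d=38 (to screen)): x=-40093/2665 (≈-15.0443) theta=-1624/2665 (≈-0.6094)
|theta_initial|=0.2000 |theta_final|=1624/2665 (≈0.6094) -> increased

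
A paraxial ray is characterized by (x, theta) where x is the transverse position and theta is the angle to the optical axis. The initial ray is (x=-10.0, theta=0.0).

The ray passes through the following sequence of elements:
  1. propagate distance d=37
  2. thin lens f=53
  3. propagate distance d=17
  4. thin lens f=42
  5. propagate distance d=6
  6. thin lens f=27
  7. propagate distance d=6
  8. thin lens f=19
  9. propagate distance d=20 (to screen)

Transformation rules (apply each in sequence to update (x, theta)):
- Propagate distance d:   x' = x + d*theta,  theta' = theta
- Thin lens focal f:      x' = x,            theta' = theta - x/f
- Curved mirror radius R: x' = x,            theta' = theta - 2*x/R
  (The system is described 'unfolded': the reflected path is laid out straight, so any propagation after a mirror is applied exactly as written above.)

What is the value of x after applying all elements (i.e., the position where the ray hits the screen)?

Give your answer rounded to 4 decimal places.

Initial: x=-10.0000 theta=0.0000
After 1 (propagate distance d=37): x=-10.0000 theta=0.0000
After 2 (thin lens f=53): x=-10.0000 theta=10/53 (≈0.1887)
After 3 (propagate distance d=17): x=-360/53 (≈-6.7925) theta=10/53 (≈0.1887)
After 4 (thin lens f=42): x=-360/53 (≈-6.7925) theta=130/371 (≈0.3504)
After 5 (propagate distance d=6): x=-1740/371 (≈-4.6900) theta=130/371 (≈0.3504)
After 6 (thin lens f=27): x=-1740/371 (≈-4.6900) theta=250/477 (≈0.5241)
After 7 (propagate distance d=6): x=-1720/1113 (≈-1.5454) theta=250/477 (≈0.5241)
After 8 (thin lens f=19): x=-1720/1113 (≈-1.5454) theta=38410/63441 (≈0.6054)
After 9 (propagate distance d=20 (to screen)): x=670160/63441 (≈10.5635) theta=38410/63441 (≈0.6054)
Rounded to 4 decimal places: x = 10.5635

Answer: 10.5635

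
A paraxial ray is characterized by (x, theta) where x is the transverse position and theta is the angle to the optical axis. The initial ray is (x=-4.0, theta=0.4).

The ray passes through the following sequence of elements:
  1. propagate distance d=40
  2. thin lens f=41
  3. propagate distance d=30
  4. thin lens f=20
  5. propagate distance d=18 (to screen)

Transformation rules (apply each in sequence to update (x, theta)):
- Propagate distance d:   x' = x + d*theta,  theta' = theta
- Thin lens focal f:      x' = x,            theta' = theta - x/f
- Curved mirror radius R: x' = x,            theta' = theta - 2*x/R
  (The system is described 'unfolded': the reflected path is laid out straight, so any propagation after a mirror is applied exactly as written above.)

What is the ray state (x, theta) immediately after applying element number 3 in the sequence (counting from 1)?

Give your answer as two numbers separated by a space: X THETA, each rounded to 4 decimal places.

Initial: x=-4.0000 theta=0.4000
After 1 (propagate distance d=40): x=12.0000 theta=0.4000
After 2 (thin lens f=41): x=12.0000 theta=22/205 (≈0.1073)
After 3 (propagate distance d=30): x=624/41 (≈15.2195) theta=22/205 (≈0.1073)
Rounded to 4 decimal places: x = 15.2195, theta = 0.1073

Answer: 15.2195 0.1073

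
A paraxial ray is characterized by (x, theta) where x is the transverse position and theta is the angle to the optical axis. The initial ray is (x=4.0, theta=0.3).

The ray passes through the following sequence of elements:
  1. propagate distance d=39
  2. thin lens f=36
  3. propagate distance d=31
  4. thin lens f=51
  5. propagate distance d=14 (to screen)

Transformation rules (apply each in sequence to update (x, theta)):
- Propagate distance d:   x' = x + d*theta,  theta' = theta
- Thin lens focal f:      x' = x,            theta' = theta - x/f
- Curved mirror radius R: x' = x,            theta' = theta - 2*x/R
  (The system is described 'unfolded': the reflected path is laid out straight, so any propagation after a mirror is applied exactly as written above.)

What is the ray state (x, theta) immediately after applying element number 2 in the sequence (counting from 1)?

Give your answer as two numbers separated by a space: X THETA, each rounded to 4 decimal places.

Answer: 15.7000 -0.1361

Derivation:
Initial: x=4.0000 theta=0.3000
After 1 (propagate distance d=39): x=15.7000 theta=0.3000
After 2 (thin lens f=36): x=15.7000 theta=-49/360 (≈-0.1361)
Rounded to 4 decimal places: x = 15.7000, theta = -0.1361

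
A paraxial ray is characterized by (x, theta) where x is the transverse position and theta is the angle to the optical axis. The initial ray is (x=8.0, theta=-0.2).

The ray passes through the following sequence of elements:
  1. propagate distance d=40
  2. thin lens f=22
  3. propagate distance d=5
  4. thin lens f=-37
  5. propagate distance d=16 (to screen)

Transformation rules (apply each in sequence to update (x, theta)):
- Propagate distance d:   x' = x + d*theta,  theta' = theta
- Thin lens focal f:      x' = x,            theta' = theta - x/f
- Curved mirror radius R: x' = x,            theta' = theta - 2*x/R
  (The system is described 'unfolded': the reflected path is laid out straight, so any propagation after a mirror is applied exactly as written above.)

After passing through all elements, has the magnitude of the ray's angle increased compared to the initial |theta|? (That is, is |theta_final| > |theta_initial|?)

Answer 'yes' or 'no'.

Initial: x=8.0000 theta=-0.2000
After 1 (propagate distance d=40): x=0.0000 theta=-0.2000
After 2 (thin lens f=22): x=0.0000 theta=-0.2000
After 3 (propagate distance d=5): x=-1.0000 theta=-0.2000
After 4 (thin lens f=-37): x=-1.0000 theta=-42/185 (≈-0.2270)
After 5 (propagate distance d=16 (to screen)): x=-857/185 (≈-4.6324) theta=-42/185 (≈-0.2270)
|theta_initial|=0.2000 |theta_final|=42/185 (≈0.2270) -> increased

Answer: yes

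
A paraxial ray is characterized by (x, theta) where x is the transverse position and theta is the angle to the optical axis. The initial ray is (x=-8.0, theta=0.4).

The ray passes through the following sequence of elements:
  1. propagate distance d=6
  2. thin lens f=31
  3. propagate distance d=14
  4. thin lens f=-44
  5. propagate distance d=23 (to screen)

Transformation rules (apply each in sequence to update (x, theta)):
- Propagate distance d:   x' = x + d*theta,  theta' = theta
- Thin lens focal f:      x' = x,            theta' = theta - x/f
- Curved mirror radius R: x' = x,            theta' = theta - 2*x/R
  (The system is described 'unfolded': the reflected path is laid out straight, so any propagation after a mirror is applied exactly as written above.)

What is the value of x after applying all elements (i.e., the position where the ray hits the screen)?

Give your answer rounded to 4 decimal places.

Initial: x=-8.0000 theta=0.4000
After 1 (propagate distance d=6): x=-5.6000 theta=0.4000
After 2 (thin lens f=31): x=-5.6000 theta=18/31 (≈0.5806)
After 3 (propagate distance d=14): x=392/155 (≈2.5290) theta=18/31 (≈0.5806)
After 4 (thin lens f=-44): x=392/155 (≈2.5290) theta=1088/1705 (≈0.6381)
After 5 (propagate distance d=23 (to screen)): x=29336/1705 (≈17.2059) theta=1088/1705 (≈0.6381)
Rounded to 4 decimal places: x = 17.2059

Answer: 17.2059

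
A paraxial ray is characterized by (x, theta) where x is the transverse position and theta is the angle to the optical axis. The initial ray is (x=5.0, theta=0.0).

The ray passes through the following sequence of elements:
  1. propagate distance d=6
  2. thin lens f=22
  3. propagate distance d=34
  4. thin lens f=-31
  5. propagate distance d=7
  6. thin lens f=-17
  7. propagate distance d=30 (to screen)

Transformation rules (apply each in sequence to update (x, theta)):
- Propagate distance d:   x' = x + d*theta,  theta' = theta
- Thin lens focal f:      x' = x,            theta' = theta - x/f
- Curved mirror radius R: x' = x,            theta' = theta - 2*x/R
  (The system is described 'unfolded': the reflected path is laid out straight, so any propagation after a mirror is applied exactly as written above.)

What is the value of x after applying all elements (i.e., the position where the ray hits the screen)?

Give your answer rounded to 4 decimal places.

Initial: x=5.0000 theta=0.0000
After 1 (propagate distance d=6): x=5.0000 theta=0.0000
After 2 (thin lens f=22): x=5.0000 theta=-5/22 (≈-0.2273)
After 3 (propagate distance d=34): x=-30/11 (≈-2.7273) theta=-5/22 (≈-0.2273)
After 4 (thin lens f=-31): x=-30/11 (≈-2.7273) theta=-215/682 (≈-0.3152)
After 5 (propagate distance d=7): x=-3365/682 (≈-4.9340) theta=-215/682 (≈-0.3152)
After 6 (thin lens f=-17): x=-3365/682 (≈-4.9340) theta=-3510/5797 (≈-0.6055)
After 7 (propagate distance d=30 (to screen)): x=-267805/11594 (≈-23.0986) theta=-3510/5797 (≈-0.6055)
Rounded to 4 decimal places: x = -23.0986

Answer: -23.0986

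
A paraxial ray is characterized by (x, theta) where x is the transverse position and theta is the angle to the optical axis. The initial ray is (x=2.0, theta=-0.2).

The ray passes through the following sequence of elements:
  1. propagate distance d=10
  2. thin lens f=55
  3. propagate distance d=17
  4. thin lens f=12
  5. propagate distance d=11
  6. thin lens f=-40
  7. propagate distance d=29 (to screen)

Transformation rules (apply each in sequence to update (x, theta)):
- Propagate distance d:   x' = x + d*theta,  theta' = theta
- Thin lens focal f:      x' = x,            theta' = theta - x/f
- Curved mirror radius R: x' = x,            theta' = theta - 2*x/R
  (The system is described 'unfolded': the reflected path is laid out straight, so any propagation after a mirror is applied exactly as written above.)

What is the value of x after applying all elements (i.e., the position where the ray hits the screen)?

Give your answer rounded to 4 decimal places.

Answer: -1.8671

Derivation:
Initial: x=2.0000 theta=-0.2000
After 1 (propagate distance d=10): x=0.0000 theta=-0.2000
After 2 (thin lens f=55): x=0.0000 theta=-0.2000
After 3 (propagate distance d=17): x=-3.4000 theta=-0.2000
After 4 (thin lens f=12): x=-3.4000 theta=1/12 (≈0.0833)
After 5 (propagate distance d=11): x=-149/60 (≈-2.4833) theta=1/12 (≈0.0833)
After 6 (thin lens f=-40): x=-149/60 (≈-2.4833) theta=17/800 (≈0.0213)
After 7 (propagate distance d=29 (to screen)): x=-4481/2400 (≈-1.8671) theta=17/800 (≈0.0213)
Rounded to 4 decimal places: x = -1.8671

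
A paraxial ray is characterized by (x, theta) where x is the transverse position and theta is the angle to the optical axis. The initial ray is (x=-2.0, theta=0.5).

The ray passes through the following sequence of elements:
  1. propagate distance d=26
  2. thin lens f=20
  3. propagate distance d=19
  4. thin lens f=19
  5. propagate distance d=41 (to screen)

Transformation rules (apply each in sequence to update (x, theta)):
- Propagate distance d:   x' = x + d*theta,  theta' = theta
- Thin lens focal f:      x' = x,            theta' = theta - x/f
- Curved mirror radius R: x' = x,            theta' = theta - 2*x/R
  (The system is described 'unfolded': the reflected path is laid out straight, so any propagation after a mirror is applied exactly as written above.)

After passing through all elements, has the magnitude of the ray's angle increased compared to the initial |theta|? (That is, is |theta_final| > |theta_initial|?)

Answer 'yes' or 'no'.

Answer: yes

Derivation:
Initial: x=-2.0000 theta=0.5000
After 1 (propagate distance d=26): x=11.0000 theta=0.5000
After 2 (thin lens f=20): x=11.0000 theta=-0.0500
After 3 (propagate distance d=19): x=10.0500 theta=-0.0500
After 4 (thin lens f=19): x=10.0500 theta=-11/19 (≈-0.5789)
After 5 (propagate distance d=41 (to screen)): x=-5201/380 (≈-13.6868) theta=-11/19 (≈-0.5789)
|theta_initial|=0.5000 |theta_final|=11/19 (≈0.5789) -> increased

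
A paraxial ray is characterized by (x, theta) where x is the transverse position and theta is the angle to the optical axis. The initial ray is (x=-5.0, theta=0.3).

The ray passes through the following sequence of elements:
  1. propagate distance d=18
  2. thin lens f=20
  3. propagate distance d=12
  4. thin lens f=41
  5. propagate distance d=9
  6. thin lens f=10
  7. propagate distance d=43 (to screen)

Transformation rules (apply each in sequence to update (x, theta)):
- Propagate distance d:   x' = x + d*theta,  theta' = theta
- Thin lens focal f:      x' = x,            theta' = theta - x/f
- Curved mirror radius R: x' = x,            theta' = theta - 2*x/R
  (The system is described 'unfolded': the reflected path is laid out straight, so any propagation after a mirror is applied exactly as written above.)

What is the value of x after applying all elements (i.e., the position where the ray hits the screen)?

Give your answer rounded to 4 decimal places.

Initial: x=-5.0000 theta=0.3000
After 1 (propagate distance d=18): x=0.4000 theta=0.3000
After 2 (thin lens f=20): x=0.4000 theta=0.2800
After 3 (propagate distance d=12): x=3.7600 theta=0.2800
After 4 (thin lens f=41): x=3.7600 theta=193/1025 (≈0.1883)
After 5 (propagate distance d=9): x=5591/1025 (≈5.4546) theta=193/1025 (≈0.1883)
After 6 (thin lens f=10): x=5591/1025 (≈5.4546) theta=-3661/10250 (≈-0.3572)
After 7 (propagate distance d=43 (to screen)): x=-101513/10250 (≈-9.9037) theta=-3661/10250 (≈-0.3572)
Rounded to 4 decimal places: x = -9.9037

Answer: -9.9037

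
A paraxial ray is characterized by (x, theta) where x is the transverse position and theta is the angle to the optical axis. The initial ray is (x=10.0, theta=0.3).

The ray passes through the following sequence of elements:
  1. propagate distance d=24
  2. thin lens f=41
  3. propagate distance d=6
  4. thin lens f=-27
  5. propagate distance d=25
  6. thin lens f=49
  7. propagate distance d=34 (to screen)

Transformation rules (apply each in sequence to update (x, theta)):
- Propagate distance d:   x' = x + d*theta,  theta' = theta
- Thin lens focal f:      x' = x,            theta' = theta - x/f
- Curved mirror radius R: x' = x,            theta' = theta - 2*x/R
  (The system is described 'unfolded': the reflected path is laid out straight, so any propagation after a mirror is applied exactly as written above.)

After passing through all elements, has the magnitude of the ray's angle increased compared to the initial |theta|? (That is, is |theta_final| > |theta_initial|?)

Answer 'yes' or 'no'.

Initial: x=10.0000 theta=0.3000
After 1 (propagate distance d=24): x=17.2000 theta=0.3000
After 2 (thin lens f=41): x=17.2000 theta=-49/410 (≈-0.1195)
After 3 (propagate distance d=6): x=3379/205 (≈16.4829) theta=-49/410 (≈-0.1195)
After 4 (thin lens f=-27): x=3379/205 (≈16.4829) theta=1087/2214 (≈0.4910)
After 5 (propagate distance d=25): x=318341/11070 (≈28.7571) theta=1087/2214 (≈0.4910)
After 6 (thin lens f=49): x=318341/11070 (≈28.7571) theta=-8671/90405 (≈-0.0959)
After 7 (propagate distance d=34 (to screen)): x=2765965/108486 (≈25.4961) theta=-8671/90405 (≈-0.0959)
|theta_initial|=0.3000 |theta_final|=8671/90405 (≈0.0959) -> not increased

Answer: no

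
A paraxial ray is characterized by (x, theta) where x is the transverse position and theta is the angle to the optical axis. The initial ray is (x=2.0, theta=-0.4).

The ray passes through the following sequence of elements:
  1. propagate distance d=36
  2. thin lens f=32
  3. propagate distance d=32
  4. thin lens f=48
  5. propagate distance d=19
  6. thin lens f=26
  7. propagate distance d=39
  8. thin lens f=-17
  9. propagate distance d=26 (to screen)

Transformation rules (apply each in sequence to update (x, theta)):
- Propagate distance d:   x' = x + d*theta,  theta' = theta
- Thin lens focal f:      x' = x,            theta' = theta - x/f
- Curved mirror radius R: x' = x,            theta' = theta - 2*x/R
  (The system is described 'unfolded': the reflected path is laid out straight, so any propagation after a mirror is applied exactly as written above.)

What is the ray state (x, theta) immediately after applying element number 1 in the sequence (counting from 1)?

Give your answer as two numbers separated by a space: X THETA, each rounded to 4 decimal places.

Answer: -12.4000 -0.4000

Derivation:
Initial: x=2.0000 theta=-0.4000
After 1 (propagate distance d=36): x=-12.4000 theta=-0.4000
Rounded to 4 decimal places: x = -12.4000, theta = -0.4000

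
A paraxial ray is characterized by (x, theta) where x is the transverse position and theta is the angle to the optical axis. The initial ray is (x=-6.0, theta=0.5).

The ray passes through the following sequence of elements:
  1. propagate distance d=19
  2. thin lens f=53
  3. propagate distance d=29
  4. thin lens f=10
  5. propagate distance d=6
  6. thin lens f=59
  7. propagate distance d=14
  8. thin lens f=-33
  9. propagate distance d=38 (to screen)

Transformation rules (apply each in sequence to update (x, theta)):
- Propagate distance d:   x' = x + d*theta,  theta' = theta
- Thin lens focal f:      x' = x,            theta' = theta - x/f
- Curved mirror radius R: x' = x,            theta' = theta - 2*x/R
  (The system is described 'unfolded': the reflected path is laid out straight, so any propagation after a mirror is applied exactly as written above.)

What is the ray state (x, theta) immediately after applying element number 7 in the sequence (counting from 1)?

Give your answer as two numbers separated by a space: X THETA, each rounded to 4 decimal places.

Initial: x=-6.0000 theta=0.5000
After 1 (propagate distance d=19): x=3.5000 theta=0.5000
After 2 (thin lens f=53): x=3.5000 theta=23/53 (≈0.4340)
After 3 (propagate distance d=29): x=1705/106 (≈16.0849) theta=23/53 (≈0.4340)
After 4 (thin lens f=10): x=1705/106 (≈16.0849) theta=-249/212 (≈-1.1745)
After 5 (propagate distance d=6): x=479/53 (≈9.0377) theta=-249/212 (≈-1.1745)
After 6 (thin lens f=59): x=479/53 (≈9.0377) theta=-16607/12508 (≈-1.3277)
After 7 (propagate distance d=14): x=-59727/6254 (≈-9.5502) theta=-16607/12508 (≈-1.3277)
Rounded to 4 decimal places: x = -9.5502, theta = -1.3277

Answer: -9.5502 -1.3277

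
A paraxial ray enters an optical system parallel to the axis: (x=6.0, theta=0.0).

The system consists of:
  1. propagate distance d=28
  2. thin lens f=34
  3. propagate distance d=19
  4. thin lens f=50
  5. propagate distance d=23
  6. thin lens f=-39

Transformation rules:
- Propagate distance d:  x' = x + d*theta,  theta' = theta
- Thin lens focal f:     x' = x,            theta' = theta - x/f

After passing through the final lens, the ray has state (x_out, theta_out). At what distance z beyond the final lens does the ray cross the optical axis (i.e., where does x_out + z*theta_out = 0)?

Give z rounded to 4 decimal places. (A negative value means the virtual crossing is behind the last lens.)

Initial: x=6.0000 theta=0.0000
After 1 (propagate distance d=28): x=6.0000 theta=0.0000
After 2 (thin lens f=34): x=6.0000 theta=-3/17 (≈-0.1765)
After 3 (propagate distance d=19): x=45/17 (≈2.6471) theta=-3/17 (≈-0.1765)
After 4 (thin lens f=50): x=45/17 (≈2.6471) theta=-39/170 (≈-0.2294)
After 5 (propagate distance d=23): x=-447/170 (≈-2.6294) theta=-39/170 (≈-0.2294)
After 6 (thin lens f=-39): x=-447/170 (≈-2.6294) theta=-328/1105 (≈-0.2968)
z_focus = -x_out/theta_out = -(-447/170)/(-328/1105) = -5811/656 ≈ -8.8582
Rounded to 4 decimal places: z = -8.8582

Answer: -8.8582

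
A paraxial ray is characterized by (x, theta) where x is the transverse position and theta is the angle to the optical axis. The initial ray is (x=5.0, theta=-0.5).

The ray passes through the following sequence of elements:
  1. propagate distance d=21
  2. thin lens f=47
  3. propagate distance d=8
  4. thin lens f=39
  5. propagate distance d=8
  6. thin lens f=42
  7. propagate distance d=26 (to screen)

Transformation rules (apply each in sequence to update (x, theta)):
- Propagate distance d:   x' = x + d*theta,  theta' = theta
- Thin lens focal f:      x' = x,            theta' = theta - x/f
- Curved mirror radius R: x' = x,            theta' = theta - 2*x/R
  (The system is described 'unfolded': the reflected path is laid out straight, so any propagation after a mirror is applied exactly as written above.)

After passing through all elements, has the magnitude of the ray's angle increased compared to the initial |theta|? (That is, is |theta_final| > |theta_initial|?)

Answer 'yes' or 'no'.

Answer: no

Derivation:
Initial: x=5.0000 theta=-0.5000
After 1 (propagate distance d=21): x=-5.5000 theta=-0.5000
After 2 (thin lens f=47): x=-5.5000 theta=-18/47 (≈-0.3830)
After 3 (propagate distance d=8): x=-805/94 (≈-8.5638) theta=-18/47 (≈-0.3830)
After 4 (thin lens f=39): x=-805/94 (≈-8.5638) theta=-599/3666 (≈-0.1634)
After 5 (propagate distance d=8): x=-36187/3666 (≈-9.8710) theta=-599/3666 (≈-0.1634)
After 6 (thin lens f=42): x=-36187/3666 (≈-9.8710) theta=11029/153972 (≈0.0716)
After 7 (propagate distance d=26 (to screen)): x=-308275/38493 (≈-8.0086) theta=11029/153972 (≈0.0716)
|theta_initial|=0.5000 |theta_final|=11029/153972 (≈0.0716) -> not increased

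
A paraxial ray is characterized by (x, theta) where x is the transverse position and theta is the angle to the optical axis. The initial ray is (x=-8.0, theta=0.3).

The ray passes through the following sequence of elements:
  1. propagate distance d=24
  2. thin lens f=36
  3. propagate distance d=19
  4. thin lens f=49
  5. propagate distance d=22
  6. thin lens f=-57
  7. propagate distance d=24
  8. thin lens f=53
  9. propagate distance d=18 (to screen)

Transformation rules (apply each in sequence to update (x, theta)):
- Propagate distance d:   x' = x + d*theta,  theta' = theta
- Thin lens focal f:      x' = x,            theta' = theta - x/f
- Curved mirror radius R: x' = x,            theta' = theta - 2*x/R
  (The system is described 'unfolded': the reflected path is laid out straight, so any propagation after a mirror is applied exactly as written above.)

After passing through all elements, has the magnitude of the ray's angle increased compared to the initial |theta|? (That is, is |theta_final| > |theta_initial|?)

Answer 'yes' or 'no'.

Answer: no

Derivation:
Initial: x=-8.0000 theta=0.3000
After 1 (propagate distance d=24): x=-0.8000 theta=0.3000
After 2 (thin lens f=36): x=-0.8000 theta=29/90 (≈0.3222)
After 3 (propagate distance d=19): x=479/90 (≈5.3222) theta=29/90 (≈0.3222)
After 4 (thin lens f=49): x=479/90 (≈5.3222) theta=157/735 (≈0.2136)
After 5 (propagate distance d=22): x=8839/882 (≈10.0215) theta=157/735 (≈0.2136)
After 6 (thin lens f=-57): x=8839/882 (≈10.0215) theta=97889/251370 (≈0.3894)
After 7 (propagate distance d=24): x=25759/1330 (≈19.3677) theta=97889/251370 (≈0.3894)
After 8 (thin lens f=53): x=25759/1330 (≈19.3677) theta=159833/6661305 (≈0.0240)
After 9 (propagate distance d=18 (to screen)): x=29309099/1480290 (≈19.7996) theta=159833/6661305 (≈0.0240)
|theta_initial|=0.3000 |theta_final|=159833/6661305 (≈0.0240) -> not increased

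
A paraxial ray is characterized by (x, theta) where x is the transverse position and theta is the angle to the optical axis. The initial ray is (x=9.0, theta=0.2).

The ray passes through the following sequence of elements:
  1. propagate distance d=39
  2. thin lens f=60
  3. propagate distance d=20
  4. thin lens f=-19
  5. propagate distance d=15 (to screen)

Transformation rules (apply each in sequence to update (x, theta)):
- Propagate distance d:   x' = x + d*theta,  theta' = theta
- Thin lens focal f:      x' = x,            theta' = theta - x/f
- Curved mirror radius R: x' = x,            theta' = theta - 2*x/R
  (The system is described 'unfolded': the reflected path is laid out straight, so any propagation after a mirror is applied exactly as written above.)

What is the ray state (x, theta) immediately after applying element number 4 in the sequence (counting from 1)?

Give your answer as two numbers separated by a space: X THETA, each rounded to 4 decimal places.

Answer: 15.2000 0.7200

Derivation:
Initial: x=9.0000 theta=0.2000
After 1 (propagate distance d=39): x=16.8000 theta=0.2000
After 2 (thin lens f=60): x=16.8000 theta=-0.0800
After 3 (propagate distance d=20): x=15.2000 theta=-0.0800
After 4 (thin lens f=-19): x=15.2000 theta=0.7200
Rounded to 4 decimal places: x = 15.2000, theta = 0.7200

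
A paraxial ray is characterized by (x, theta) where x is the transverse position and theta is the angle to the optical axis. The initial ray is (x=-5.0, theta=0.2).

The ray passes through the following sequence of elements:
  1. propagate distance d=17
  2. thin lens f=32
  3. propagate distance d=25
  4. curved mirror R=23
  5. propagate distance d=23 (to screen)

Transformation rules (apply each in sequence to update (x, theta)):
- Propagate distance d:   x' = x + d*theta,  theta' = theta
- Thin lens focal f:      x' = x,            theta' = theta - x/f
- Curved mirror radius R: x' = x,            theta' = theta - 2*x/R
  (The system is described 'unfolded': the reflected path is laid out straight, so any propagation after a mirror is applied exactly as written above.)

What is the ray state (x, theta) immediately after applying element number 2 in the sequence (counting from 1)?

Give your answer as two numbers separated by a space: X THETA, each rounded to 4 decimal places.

Initial: x=-5.0000 theta=0.2000
After 1 (propagate distance d=17): x=-1.6000 theta=0.2000
After 2 (thin lens f=32): x=-1.6000 theta=0.2500
Rounded to 4 decimal places: x = -1.6000, theta = 0.2500

Answer: -1.6000 0.2500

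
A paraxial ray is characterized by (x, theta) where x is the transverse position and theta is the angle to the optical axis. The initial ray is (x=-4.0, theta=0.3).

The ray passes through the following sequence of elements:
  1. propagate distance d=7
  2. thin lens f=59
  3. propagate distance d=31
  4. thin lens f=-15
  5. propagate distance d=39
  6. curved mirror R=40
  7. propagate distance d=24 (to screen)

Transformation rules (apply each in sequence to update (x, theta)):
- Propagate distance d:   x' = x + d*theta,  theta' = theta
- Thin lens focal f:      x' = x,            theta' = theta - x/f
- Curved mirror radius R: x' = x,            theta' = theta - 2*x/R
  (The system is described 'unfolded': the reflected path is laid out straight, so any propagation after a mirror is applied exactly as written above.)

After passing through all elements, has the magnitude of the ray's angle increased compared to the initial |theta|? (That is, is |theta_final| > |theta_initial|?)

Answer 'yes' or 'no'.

Answer: yes

Derivation:
Initial: x=-4.0000 theta=0.3000
After 1 (propagate distance d=7): x=-1.9000 theta=0.3000
After 2 (thin lens f=59): x=-1.9000 theta=98/295 (≈0.3322)
After 3 (propagate distance d=31): x=991/118 (≈8.3983) theta=98/295 (≈0.3322)
After 4 (thin lens f=-15): x=991/118 (≈8.3983) theta=1579/1770 (≈0.8921)
After 5 (propagate distance d=39): x=12741/295 (≈43.1898) theta=1579/1770 (≈0.8921)
After 6 (curved mirror R=40): x=12741/295 (≈43.1898) theta=-22433/17700 (≈-1.2674)
After 7 (propagate distance d=24 (to screen)): x=18839/1475 (≈12.7722) theta=-22433/17700 (≈-1.2674)
|theta_initial|=0.3000 |theta_final|=22433/17700 (≈1.2674) -> increased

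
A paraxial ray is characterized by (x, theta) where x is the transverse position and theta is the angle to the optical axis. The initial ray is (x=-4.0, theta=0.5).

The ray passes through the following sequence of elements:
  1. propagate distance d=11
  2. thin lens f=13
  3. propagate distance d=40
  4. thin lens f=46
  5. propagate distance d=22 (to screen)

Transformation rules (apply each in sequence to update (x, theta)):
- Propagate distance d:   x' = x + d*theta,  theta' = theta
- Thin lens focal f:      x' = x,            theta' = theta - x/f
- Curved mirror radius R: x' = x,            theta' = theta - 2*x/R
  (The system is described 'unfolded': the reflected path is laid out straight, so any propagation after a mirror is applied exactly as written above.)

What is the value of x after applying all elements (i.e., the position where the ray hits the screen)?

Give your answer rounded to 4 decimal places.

Answer: 17.2709

Derivation:
Initial: x=-4.0000 theta=0.5000
After 1 (propagate distance d=11): x=1.5000 theta=0.5000
After 2 (thin lens f=13): x=1.5000 theta=5/13 (≈0.3846)
After 3 (propagate distance d=40): x=439/26 (≈16.8846) theta=5/13 (≈0.3846)
After 4 (thin lens f=46): x=439/26 (≈16.8846) theta=21/1196 (≈0.0176)
After 5 (propagate distance d=22 (to screen)): x=5164/299 (≈17.2709) theta=21/1196 (≈0.0176)
Rounded to 4 decimal places: x = 17.2709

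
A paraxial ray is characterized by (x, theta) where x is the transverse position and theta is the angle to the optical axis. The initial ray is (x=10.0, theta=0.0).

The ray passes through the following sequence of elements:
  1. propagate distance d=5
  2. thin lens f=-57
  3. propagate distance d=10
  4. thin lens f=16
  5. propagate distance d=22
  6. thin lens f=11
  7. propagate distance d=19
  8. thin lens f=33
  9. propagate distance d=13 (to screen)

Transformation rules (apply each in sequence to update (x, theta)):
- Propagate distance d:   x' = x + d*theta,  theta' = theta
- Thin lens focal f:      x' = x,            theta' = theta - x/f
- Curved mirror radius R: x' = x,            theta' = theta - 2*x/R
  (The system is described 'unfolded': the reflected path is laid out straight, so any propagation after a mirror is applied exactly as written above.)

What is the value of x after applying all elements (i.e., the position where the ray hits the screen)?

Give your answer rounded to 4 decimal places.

Initial: x=10.0000 theta=0.0000
After 1 (propagate distance d=5): x=10.0000 theta=0.0000
After 2 (thin lens f=-57): x=10.0000 theta=10/57 (≈0.1754)
After 3 (propagate distance d=10): x=670/57 (≈11.7544) theta=10/57 (≈0.1754)
After 4 (thin lens f=16): x=670/57 (≈11.7544) theta=-85/152 (≈-0.5592)
After 5 (propagate distance d=22): x=-125/228 (≈-0.5482) theta=-85/152 (≈-0.5592)
After 6 (thin lens f=11): x=-125/228 (≈-0.5482) theta=-2555/5016 (≈-0.5094)
After 7 (propagate distance d=19): x=-51295/5016 (≈-10.2263) theta=-2555/5016 (≈-0.5094)
After 8 (thin lens f=33): x=-51295/5016 (≈-10.2263) theta=-8255/41382 (≈-0.1995)
After 9 (propagate distance d=13 (to screen)): x=-2121995/165528 (≈-12.8196) theta=-8255/41382 (≈-0.1995)
Rounded to 4 decimal places: x = -12.8196

Answer: -12.8196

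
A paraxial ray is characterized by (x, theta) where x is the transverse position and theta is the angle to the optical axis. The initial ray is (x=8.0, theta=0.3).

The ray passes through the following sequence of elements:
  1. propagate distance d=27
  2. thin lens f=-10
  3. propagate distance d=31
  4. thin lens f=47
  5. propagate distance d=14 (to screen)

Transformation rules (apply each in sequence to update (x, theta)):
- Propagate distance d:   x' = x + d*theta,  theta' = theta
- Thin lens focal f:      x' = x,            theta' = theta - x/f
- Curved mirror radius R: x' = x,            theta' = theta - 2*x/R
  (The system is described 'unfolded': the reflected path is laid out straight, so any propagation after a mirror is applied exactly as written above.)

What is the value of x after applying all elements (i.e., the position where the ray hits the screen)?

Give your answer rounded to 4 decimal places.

Answer: 79.6172

Derivation:
Initial: x=8.0000 theta=0.3000
After 1 (propagate distance d=27): x=16.1000 theta=0.3000
After 2 (thin lens f=-10): x=16.1000 theta=1.9100
After 3 (propagate distance d=31): x=75.3100 theta=1.9100
After 4 (thin lens f=47): x=75.3100 theta=723/2350 (≈0.3077)
After 5 (propagate distance d=14 (to screen)): x=374201/4700 (≈79.6172) theta=723/2350 (≈0.3077)
Rounded to 4 decimal places: x = 79.6172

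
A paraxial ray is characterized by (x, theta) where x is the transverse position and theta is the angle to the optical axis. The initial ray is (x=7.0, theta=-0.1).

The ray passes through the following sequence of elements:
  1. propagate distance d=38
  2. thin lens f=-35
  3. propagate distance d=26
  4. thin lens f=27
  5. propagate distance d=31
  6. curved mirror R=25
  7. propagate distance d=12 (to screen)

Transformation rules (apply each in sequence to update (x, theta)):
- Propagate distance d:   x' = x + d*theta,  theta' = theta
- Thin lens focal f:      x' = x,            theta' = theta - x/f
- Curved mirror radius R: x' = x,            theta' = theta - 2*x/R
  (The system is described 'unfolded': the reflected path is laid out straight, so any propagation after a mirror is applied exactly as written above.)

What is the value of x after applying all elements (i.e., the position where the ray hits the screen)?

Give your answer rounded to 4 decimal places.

Initial: x=7.0000 theta=-0.1000
After 1 (propagate distance d=38): x=3.2000 theta=-0.1000
After 2 (thin lens f=-35): x=3.2000 theta=-3/350 (≈-0.0086)
After 3 (propagate distance d=26): x=521/175 (≈2.9771) theta=-3/350 (≈-0.0086)
After 4 (thin lens f=27): x=521/175 (≈2.9771) theta=-1123/9450 (≈-0.1188)
After 5 (propagate distance d=31): x=-6679/9450 (≈-0.7068) theta=-1123/9450 (≈-0.1188)
After 6 (curved mirror R=25): x=-6679/9450 (≈-0.7068) theta=-14717/236250 (≈-0.0623)
After 7 (propagate distance d=12 (to screen)): x=-343579/236250 (≈-1.4543) theta=-14717/236250 (≈-0.0623)
Rounded to 4 decimal places: x = -1.4543

Answer: -1.4543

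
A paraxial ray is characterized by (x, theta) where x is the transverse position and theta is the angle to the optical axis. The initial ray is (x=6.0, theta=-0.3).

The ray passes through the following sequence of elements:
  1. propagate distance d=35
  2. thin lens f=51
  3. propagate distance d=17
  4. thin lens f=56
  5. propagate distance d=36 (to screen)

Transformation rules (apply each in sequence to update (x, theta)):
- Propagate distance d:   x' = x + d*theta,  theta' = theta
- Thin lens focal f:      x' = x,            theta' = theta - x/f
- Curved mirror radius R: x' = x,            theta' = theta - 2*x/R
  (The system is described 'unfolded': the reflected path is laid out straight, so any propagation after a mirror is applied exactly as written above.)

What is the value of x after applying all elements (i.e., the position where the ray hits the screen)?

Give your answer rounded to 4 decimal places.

Answer: -10.5164

Derivation:
Initial: x=6.0000 theta=-0.3000
After 1 (propagate distance d=35): x=-4.5000 theta=-0.3000
After 2 (thin lens f=51): x=-4.5000 theta=-18/85 (≈-0.2118)
After 3 (propagate distance d=17): x=-8.1000 theta=-18/85 (≈-0.2118)
After 4 (thin lens f=56): x=-8.1000 theta=-639/9520 (≈-0.0671)
After 5 (propagate distance d=36 (to screen)): x=-25029/2380 (≈-10.5164) theta=-639/9520 (≈-0.0671)
Rounded to 4 decimal places: x = -10.5164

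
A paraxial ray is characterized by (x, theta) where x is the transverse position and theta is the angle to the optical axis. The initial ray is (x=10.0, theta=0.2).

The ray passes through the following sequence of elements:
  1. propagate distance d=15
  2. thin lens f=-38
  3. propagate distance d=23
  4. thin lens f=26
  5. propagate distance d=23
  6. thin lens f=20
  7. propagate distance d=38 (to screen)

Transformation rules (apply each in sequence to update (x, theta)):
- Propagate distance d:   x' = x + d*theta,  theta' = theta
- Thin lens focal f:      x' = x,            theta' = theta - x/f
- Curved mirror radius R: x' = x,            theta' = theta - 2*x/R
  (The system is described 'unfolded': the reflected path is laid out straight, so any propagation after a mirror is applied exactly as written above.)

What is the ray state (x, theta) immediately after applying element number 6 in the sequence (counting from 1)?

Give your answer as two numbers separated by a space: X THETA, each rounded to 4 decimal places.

Answer: 15.4071 -1.2078

Derivation:
Initial: x=10.0000 theta=0.2000
After 1 (propagate distance d=15): x=13.0000 theta=0.2000
After 2 (thin lens f=-38): x=13.0000 theta=103/190 (≈0.5421)
After 3 (propagate distance d=23): x=4839/190 (≈25.4684) theta=103/190 (≈0.5421)
After 4 (thin lens f=26): x=4839/190 (≈25.4684) theta=-2161/4940 (≈-0.4374)
After 5 (propagate distance d=23): x=76111/4940 (≈15.4071) theta=-2161/4940 (≈-0.4374)
After 6 (thin lens f=20): x=76111/4940 (≈15.4071) theta=-119331/98800 (≈-1.2078)
Rounded to 4 decimal places: x = 15.4071, theta = -1.2078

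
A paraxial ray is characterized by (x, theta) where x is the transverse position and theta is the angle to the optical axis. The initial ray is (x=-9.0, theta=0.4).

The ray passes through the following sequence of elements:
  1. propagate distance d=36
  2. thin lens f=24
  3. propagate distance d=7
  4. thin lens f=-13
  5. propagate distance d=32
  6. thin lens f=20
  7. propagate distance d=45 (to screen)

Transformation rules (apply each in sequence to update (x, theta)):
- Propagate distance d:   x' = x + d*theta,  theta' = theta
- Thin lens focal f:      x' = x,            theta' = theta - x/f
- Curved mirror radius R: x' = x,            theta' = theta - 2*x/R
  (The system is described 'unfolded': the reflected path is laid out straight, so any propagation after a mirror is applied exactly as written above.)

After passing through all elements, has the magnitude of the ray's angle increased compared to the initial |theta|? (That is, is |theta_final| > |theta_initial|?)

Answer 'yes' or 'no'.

Answer: yes

Derivation:
Initial: x=-9.0000 theta=0.4000
After 1 (propagate distance d=36): x=5.4000 theta=0.4000
After 2 (thin lens f=24): x=5.4000 theta=0.1750
After 3 (propagate distance d=7): x=6.6250 theta=0.1750
After 4 (thin lens f=-13): x=6.6250 theta=89/130 (≈0.6846)
After 5 (propagate distance d=32): x=14837/520 (≈28.5327) theta=89/130 (≈0.6846)
After 6 (thin lens f=20): x=14837/520 (≈28.5327) theta=-7717/10400 (≈-0.7420)
After 7 (propagate distance d=45 (to screen)): x=-2021/416 (≈-4.8582) theta=-7717/10400 (≈-0.7420)
|theta_initial|=0.4000 |theta_final|=7717/10400 (≈0.7420) -> increased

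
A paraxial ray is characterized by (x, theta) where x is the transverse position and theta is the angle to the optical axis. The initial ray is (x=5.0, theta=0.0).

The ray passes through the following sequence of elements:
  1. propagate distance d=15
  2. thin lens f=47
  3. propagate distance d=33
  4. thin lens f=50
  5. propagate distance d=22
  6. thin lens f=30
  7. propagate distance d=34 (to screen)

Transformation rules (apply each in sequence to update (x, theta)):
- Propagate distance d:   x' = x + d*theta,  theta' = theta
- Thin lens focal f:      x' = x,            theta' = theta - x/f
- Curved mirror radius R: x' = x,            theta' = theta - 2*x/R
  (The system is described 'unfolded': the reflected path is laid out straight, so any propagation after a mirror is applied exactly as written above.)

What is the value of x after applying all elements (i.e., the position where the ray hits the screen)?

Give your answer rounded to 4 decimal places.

Answer: -4.4289

Derivation:
Initial: x=5.0000 theta=0.0000
After 1 (propagate distance d=15): x=5.0000 theta=0.0000
After 2 (thin lens f=47): x=5.0000 theta=-5/47 (≈-0.1064)
After 3 (propagate distance d=33): x=70/47 (≈1.4894) theta=-5/47 (≈-0.1064)
After 4 (thin lens f=50): x=70/47 (≈1.4894) theta=-32/235 (≈-0.1362)
After 5 (propagate distance d=22): x=-354/235 (≈-1.5064) theta=-32/235 (≈-0.1362)
After 6 (thin lens f=30): x=-354/235 (≈-1.5064) theta=-101/1175 (≈-0.0860)
After 7 (propagate distance d=34 (to screen)): x=-5204/1175 (≈-4.4289) theta=-101/1175 (≈-0.0860)
Rounded to 4 decimal places: x = -4.4289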